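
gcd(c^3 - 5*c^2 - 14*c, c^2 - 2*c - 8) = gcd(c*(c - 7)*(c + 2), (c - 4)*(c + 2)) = c + 2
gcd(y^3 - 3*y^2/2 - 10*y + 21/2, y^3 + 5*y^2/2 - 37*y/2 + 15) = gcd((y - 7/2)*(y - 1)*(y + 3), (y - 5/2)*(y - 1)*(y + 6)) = y - 1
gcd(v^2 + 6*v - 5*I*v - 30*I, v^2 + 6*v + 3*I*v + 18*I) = v + 6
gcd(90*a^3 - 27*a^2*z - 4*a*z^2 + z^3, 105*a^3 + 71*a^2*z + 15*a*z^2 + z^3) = 5*a + z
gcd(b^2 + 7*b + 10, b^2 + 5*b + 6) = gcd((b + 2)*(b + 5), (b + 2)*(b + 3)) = b + 2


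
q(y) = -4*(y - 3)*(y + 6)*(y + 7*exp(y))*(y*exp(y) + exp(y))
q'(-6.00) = 2.67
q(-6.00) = 0.00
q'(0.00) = 1500.00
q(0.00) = 504.00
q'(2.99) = -396171.47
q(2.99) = 4056.97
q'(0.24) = 2667.16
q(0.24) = 992.41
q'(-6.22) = 2.10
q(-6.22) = -0.52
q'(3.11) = -675804.44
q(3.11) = -59121.33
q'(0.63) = 6277.16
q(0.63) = 2649.43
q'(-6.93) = 0.73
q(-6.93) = -1.48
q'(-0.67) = 212.34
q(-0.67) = 38.47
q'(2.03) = 55877.96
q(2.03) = 39770.17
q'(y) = -4*(y - 3)*(y + 6)*(y + 7*exp(y))*(y*exp(y) + 2*exp(y)) - 4*(y - 3)*(y + 6)*(y*exp(y) + exp(y))*(7*exp(y) + 1) - 4*(y - 3)*(y + 7*exp(y))*(y*exp(y) + exp(y)) - 4*(y + 6)*(y + 7*exp(y))*(y*exp(y) + exp(y))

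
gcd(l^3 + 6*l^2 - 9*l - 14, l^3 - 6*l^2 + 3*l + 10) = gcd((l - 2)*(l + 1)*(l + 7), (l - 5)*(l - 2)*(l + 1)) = l^2 - l - 2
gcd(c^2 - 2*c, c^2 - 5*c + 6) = c - 2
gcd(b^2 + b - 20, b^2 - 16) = b - 4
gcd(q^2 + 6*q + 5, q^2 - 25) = q + 5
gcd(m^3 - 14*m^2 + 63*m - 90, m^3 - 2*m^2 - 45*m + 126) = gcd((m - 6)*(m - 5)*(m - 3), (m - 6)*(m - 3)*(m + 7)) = m^2 - 9*m + 18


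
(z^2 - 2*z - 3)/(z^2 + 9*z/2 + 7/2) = 2*(z - 3)/(2*z + 7)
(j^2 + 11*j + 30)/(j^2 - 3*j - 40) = (j + 6)/(j - 8)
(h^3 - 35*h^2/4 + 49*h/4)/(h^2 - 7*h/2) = (4*h^2 - 35*h + 49)/(2*(2*h - 7))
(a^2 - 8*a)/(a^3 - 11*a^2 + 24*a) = 1/(a - 3)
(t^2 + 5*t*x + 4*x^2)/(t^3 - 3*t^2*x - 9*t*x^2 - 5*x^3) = (-t - 4*x)/(-t^2 + 4*t*x + 5*x^2)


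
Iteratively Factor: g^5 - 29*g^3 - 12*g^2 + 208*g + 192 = (g + 1)*(g^4 - g^3 - 28*g^2 + 16*g + 192) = (g - 4)*(g + 1)*(g^3 + 3*g^2 - 16*g - 48) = (g - 4)^2*(g + 1)*(g^2 + 7*g + 12) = (g - 4)^2*(g + 1)*(g + 4)*(g + 3)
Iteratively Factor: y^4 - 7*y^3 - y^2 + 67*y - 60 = (y - 1)*(y^3 - 6*y^2 - 7*y + 60) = (y - 4)*(y - 1)*(y^2 - 2*y - 15) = (y - 5)*(y - 4)*(y - 1)*(y + 3)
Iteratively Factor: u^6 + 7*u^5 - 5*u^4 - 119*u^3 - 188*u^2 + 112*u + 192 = (u + 1)*(u^5 + 6*u^4 - 11*u^3 - 108*u^2 - 80*u + 192) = (u - 1)*(u + 1)*(u^4 + 7*u^3 - 4*u^2 - 112*u - 192) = (u - 4)*(u - 1)*(u + 1)*(u^3 + 11*u^2 + 40*u + 48) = (u - 4)*(u - 1)*(u + 1)*(u + 4)*(u^2 + 7*u + 12) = (u - 4)*(u - 1)*(u + 1)*(u + 4)^2*(u + 3)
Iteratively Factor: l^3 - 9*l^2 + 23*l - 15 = (l - 3)*(l^2 - 6*l + 5) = (l - 3)*(l - 1)*(l - 5)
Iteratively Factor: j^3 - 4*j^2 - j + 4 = (j + 1)*(j^2 - 5*j + 4) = (j - 4)*(j + 1)*(j - 1)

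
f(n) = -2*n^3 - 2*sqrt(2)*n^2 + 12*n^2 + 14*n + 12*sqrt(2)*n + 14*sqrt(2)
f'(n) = -6*n^2 - 4*sqrt(2)*n + 24*n + 14 + 12*sqrt(2)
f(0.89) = 53.22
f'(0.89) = 42.54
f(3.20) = 147.29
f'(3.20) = 28.23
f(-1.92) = 8.30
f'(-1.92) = -26.37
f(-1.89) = 7.53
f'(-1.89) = -25.13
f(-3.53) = 112.73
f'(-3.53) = -108.55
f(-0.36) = 9.93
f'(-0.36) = 23.59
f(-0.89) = 0.91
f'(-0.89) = 9.89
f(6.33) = 76.07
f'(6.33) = -93.33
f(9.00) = -416.57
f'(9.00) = -289.94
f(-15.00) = 8368.84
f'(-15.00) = -1594.18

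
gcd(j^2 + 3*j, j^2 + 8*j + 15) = j + 3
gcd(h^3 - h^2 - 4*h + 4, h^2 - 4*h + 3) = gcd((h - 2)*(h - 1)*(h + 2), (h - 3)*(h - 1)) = h - 1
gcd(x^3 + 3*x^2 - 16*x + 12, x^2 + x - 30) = x + 6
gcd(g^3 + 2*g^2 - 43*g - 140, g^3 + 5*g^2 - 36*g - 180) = g + 5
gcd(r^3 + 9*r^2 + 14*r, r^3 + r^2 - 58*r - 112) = r^2 + 9*r + 14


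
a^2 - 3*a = a*(a - 3)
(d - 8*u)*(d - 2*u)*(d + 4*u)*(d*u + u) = d^4*u - 6*d^3*u^2 + d^3*u - 24*d^2*u^3 - 6*d^2*u^2 + 64*d*u^4 - 24*d*u^3 + 64*u^4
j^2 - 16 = (j - 4)*(j + 4)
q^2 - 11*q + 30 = (q - 6)*(q - 5)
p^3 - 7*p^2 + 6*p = p*(p - 6)*(p - 1)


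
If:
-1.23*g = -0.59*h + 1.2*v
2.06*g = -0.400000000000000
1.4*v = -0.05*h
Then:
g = -0.19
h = -0.38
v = 0.01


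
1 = 1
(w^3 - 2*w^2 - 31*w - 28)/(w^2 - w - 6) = (-w^3 + 2*w^2 + 31*w + 28)/(-w^2 + w + 6)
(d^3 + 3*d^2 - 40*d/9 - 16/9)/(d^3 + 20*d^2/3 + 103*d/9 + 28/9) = (3*d - 4)/(3*d + 7)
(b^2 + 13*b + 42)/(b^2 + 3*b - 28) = (b + 6)/(b - 4)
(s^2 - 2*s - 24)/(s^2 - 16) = (s - 6)/(s - 4)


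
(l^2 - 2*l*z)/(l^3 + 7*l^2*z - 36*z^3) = l/(l^2 + 9*l*z + 18*z^2)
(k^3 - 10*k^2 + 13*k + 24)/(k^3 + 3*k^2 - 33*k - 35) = (k^2 - 11*k + 24)/(k^2 + 2*k - 35)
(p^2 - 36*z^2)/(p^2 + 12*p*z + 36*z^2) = (p - 6*z)/(p + 6*z)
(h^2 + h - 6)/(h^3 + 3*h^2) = (h - 2)/h^2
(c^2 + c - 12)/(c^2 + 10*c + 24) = (c - 3)/(c + 6)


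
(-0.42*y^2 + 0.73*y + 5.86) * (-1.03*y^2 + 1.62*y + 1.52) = 0.4326*y^4 - 1.4323*y^3 - 5.4916*y^2 + 10.6028*y + 8.9072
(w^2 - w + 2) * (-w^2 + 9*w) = -w^4 + 10*w^3 - 11*w^2 + 18*w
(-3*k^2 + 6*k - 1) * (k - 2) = -3*k^3 + 12*k^2 - 13*k + 2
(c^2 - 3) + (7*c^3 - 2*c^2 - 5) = 7*c^3 - c^2 - 8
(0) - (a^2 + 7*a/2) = -a^2 - 7*a/2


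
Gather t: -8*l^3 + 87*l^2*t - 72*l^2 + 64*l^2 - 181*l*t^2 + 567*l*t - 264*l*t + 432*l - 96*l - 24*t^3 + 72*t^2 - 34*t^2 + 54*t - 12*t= -8*l^3 - 8*l^2 + 336*l - 24*t^3 + t^2*(38 - 181*l) + t*(87*l^2 + 303*l + 42)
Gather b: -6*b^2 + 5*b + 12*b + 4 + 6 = -6*b^2 + 17*b + 10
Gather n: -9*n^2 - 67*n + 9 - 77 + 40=-9*n^2 - 67*n - 28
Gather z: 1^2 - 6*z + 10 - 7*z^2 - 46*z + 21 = -7*z^2 - 52*z + 32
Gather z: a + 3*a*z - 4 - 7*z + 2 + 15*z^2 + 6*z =a + 15*z^2 + z*(3*a - 1) - 2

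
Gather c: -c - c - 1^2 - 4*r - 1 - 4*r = -2*c - 8*r - 2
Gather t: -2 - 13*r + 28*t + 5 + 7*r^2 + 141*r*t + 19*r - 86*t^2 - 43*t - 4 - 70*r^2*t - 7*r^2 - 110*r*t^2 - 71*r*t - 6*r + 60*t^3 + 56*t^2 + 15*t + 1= 60*t^3 + t^2*(-110*r - 30) + t*(-70*r^2 + 70*r)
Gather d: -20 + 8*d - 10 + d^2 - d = d^2 + 7*d - 30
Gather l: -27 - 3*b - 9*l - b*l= -3*b + l*(-b - 9) - 27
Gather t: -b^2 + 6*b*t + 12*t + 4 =-b^2 + t*(6*b + 12) + 4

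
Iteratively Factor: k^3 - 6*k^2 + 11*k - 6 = (k - 3)*(k^2 - 3*k + 2) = (k - 3)*(k - 2)*(k - 1)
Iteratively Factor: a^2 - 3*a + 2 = (a - 1)*(a - 2)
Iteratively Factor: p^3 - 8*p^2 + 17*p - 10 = (p - 5)*(p^2 - 3*p + 2) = (p - 5)*(p - 1)*(p - 2)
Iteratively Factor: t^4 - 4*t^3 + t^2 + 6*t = (t)*(t^3 - 4*t^2 + t + 6) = t*(t + 1)*(t^2 - 5*t + 6) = t*(t - 2)*(t + 1)*(t - 3)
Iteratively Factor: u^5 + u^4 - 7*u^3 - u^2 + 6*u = (u)*(u^4 + u^3 - 7*u^2 - u + 6) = u*(u + 3)*(u^3 - 2*u^2 - u + 2) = u*(u - 2)*(u + 3)*(u^2 - 1) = u*(u - 2)*(u - 1)*(u + 3)*(u + 1)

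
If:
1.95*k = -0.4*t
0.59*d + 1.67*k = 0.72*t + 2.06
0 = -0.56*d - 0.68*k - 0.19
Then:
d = -0.95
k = 0.51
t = -2.47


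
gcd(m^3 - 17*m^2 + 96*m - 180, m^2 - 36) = m - 6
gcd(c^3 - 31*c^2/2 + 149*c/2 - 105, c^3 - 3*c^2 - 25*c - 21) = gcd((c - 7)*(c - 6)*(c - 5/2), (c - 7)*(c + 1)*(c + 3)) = c - 7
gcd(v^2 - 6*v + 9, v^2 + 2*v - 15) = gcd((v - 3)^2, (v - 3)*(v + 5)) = v - 3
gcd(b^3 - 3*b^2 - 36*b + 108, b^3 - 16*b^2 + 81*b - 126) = b^2 - 9*b + 18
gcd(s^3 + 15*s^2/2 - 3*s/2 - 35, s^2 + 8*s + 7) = s + 7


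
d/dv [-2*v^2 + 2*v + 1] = 2 - 4*v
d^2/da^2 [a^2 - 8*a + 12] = 2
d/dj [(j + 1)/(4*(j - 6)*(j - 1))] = (-j^2 - 2*j + 13)/(4*(j^4 - 14*j^3 + 61*j^2 - 84*j + 36))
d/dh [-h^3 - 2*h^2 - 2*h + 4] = -3*h^2 - 4*h - 2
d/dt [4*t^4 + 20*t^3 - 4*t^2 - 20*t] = 16*t^3 + 60*t^2 - 8*t - 20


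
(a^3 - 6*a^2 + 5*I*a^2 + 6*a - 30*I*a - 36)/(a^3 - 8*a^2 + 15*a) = (a^3 + a^2*(-6 + 5*I) + 6*a*(1 - 5*I) - 36)/(a*(a^2 - 8*a + 15))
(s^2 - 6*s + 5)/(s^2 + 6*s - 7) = (s - 5)/(s + 7)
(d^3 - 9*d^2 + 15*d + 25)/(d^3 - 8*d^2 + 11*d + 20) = (d - 5)/(d - 4)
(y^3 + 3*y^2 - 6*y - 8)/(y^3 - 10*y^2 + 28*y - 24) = (y^2 + 5*y + 4)/(y^2 - 8*y + 12)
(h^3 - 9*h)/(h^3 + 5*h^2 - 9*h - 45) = h/(h + 5)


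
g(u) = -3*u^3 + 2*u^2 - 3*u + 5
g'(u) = -9*u^2 + 4*u - 3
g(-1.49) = 23.83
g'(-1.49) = -28.94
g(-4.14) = 264.57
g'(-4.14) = -173.82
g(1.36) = -2.93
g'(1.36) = -14.21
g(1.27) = -1.73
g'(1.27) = -12.44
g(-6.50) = 932.88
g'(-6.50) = -409.25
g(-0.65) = 8.62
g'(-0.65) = -9.40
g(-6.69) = 1012.84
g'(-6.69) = -432.56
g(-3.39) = 155.03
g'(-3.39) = -119.99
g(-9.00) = 2381.00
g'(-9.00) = -768.00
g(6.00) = -589.00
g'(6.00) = -303.00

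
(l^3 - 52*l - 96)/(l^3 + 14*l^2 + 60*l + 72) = (l - 8)/(l + 6)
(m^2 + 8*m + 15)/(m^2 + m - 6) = (m + 5)/(m - 2)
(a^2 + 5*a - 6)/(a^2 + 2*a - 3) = (a + 6)/(a + 3)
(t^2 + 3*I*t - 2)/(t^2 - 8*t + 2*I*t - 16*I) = (t + I)/(t - 8)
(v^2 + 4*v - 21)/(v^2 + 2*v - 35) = (v - 3)/(v - 5)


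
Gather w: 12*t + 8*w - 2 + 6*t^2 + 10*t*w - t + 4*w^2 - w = 6*t^2 + 11*t + 4*w^2 + w*(10*t + 7) - 2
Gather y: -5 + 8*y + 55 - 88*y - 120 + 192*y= 112*y - 70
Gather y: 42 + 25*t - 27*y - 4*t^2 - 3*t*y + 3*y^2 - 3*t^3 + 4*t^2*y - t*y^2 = -3*t^3 - 4*t^2 + 25*t + y^2*(3 - t) + y*(4*t^2 - 3*t - 27) + 42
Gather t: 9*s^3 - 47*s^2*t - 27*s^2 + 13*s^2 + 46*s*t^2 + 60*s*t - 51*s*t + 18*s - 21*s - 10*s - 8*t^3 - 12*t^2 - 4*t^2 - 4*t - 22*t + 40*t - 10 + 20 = 9*s^3 - 14*s^2 - 13*s - 8*t^3 + t^2*(46*s - 16) + t*(-47*s^2 + 9*s + 14) + 10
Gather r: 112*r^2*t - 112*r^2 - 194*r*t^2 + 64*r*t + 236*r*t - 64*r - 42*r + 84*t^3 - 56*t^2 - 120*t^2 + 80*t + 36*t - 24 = r^2*(112*t - 112) + r*(-194*t^2 + 300*t - 106) + 84*t^3 - 176*t^2 + 116*t - 24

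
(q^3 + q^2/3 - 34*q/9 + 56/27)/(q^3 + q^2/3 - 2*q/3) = (q^2 + q - 28/9)/(q*(q + 1))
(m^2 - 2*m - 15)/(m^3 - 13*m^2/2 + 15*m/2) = 2*(m + 3)/(m*(2*m - 3))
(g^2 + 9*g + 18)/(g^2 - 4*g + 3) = (g^2 + 9*g + 18)/(g^2 - 4*g + 3)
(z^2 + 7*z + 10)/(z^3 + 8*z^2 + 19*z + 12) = (z^2 + 7*z + 10)/(z^3 + 8*z^2 + 19*z + 12)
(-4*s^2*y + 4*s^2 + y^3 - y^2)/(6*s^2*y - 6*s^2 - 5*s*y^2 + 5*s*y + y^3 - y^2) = (2*s + y)/(-3*s + y)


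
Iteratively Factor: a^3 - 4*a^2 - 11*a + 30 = (a - 2)*(a^2 - 2*a - 15) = (a - 5)*(a - 2)*(a + 3)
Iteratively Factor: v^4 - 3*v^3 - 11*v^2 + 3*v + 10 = (v + 2)*(v^3 - 5*v^2 - v + 5) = (v - 5)*(v + 2)*(v^2 - 1) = (v - 5)*(v - 1)*(v + 2)*(v + 1)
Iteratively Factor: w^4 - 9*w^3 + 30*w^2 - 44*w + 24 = (w - 2)*(w^3 - 7*w^2 + 16*w - 12) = (w - 2)^2*(w^2 - 5*w + 6) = (w - 3)*(w - 2)^2*(w - 2)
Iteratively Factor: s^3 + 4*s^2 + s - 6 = (s - 1)*(s^2 + 5*s + 6) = (s - 1)*(s + 2)*(s + 3)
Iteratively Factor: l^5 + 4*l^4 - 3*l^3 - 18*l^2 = (l - 2)*(l^4 + 6*l^3 + 9*l^2) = l*(l - 2)*(l^3 + 6*l^2 + 9*l) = l*(l - 2)*(l + 3)*(l^2 + 3*l) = l^2*(l - 2)*(l + 3)*(l + 3)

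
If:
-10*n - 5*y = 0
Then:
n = -y/2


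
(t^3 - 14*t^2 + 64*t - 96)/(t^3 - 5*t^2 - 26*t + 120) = (t - 4)/(t + 5)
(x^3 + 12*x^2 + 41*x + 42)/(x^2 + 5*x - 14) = (x^2 + 5*x + 6)/(x - 2)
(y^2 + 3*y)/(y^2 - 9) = y/(y - 3)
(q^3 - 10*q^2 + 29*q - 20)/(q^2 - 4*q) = q - 6 + 5/q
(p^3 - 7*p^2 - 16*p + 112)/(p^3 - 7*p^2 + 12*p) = (p^2 - 3*p - 28)/(p*(p - 3))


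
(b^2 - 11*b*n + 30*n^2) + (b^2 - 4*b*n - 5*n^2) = 2*b^2 - 15*b*n + 25*n^2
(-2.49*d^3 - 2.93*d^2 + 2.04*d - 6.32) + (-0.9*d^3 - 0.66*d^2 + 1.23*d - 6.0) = -3.39*d^3 - 3.59*d^2 + 3.27*d - 12.32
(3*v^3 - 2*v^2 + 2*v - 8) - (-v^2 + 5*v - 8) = 3*v^3 - v^2 - 3*v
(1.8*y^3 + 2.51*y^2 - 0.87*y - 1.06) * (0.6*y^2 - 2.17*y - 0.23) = 1.08*y^5 - 2.4*y^4 - 6.3827*y^3 + 0.6746*y^2 + 2.5003*y + 0.2438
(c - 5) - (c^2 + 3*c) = -c^2 - 2*c - 5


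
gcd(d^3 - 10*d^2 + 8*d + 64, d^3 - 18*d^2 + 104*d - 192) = d^2 - 12*d + 32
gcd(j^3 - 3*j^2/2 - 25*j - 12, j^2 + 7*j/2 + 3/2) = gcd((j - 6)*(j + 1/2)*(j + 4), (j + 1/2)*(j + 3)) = j + 1/2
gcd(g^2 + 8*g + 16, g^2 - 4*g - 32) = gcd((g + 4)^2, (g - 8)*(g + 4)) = g + 4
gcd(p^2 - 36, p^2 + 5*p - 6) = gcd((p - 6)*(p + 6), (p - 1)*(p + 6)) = p + 6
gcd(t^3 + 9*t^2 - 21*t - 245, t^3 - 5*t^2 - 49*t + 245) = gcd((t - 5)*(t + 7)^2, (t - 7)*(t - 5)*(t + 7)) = t^2 + 2*t - 35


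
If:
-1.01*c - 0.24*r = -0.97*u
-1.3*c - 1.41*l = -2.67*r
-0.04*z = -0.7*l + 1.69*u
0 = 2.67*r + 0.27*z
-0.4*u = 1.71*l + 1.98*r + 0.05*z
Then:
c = 0.00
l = 0.00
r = 0.00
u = 0.00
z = 0.00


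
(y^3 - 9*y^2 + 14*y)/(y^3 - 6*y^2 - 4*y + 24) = y*(y - 7)/(y^2 - 4*y - 12)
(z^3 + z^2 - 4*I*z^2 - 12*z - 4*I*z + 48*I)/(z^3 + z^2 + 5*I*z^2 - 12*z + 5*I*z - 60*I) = (z - 4*I)/(z + 5*I)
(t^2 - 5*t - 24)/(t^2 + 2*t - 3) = (t - 8)/(t - 1)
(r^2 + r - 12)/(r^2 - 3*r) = (r + 4)/r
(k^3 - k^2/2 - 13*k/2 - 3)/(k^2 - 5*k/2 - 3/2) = k + 2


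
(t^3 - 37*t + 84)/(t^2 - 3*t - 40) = (-t^3 + 37*t - 84)/(-t^2 + 3*t + 40)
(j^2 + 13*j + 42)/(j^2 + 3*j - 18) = (j + 7)/(j - 3)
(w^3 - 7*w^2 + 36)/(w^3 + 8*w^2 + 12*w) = (w^2 - 9*w + 18)/(w*(w + 6))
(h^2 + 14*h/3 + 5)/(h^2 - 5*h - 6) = (h^2 + 14*h/3 + 5)/(h^2 - 5*h - 6)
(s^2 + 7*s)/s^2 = (s + 7)/s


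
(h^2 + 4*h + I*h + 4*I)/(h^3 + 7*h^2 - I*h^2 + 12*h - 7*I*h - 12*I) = (h + I)/(h^2 + h*(3 - I) - 3*I)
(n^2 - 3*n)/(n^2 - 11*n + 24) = n/(n - 8)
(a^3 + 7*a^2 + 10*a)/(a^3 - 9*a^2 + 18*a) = (a^2 + 7*a + 10)/(a^2 - 9*a + 18)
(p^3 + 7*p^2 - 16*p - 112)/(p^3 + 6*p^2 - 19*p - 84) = (p + 4)/(p + 3)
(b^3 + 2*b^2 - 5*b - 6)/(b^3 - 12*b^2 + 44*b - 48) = (b^2 + 4*b + 3)/(b^2 - 10*b + 24)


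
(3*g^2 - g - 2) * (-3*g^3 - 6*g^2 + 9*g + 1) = -9*g^5 - 15*g^4 + 39*g^3 + 6*g^2 - 19*g - 2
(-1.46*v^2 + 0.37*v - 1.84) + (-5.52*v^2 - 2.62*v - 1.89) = -6.98*v^2 - 2.25*v - 3.73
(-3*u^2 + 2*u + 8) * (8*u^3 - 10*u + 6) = -24*u^5 + 16*u^4 + 94*u^3 - 38*u^2 - 68*u + 48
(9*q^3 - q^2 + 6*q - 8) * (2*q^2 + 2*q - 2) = 18*q^5 + 16*q^4 - 8*q^3 - 2*q^2 - 28*q + 16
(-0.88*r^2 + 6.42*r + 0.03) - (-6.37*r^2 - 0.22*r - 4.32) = 5.49*r^2 + 6.64*r + 4.35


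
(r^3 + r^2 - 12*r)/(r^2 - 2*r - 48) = r*(-r^2 - r + 12)/(-r^2 + 2*r + 48)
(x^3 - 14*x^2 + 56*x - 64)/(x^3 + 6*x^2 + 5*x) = (x^3 - 14*x^2 + 56*x - 64)/(x*(x^2 + 6*x + 5))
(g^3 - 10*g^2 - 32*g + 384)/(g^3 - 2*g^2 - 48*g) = (g - 8)/g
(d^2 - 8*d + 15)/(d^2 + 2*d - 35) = (d - 3)/(d + 7)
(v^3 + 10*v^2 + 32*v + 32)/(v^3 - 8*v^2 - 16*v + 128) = (v^2 + 6*v + 8)/(v^2 - 12*v + 32)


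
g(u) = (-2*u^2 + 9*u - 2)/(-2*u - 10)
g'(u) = (9 - 4*u)/(-2*u - 10) + 2*(-2*u^2 + 9*u - 2)/(-2*u - 10)^2 = (u^2 + 10*u - 47/2)/(u^2 + 10*u + 25)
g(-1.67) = 3.39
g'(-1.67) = -3.37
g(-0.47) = 0.74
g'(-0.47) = -1.36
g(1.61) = -0.55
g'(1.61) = -0.11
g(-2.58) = 7.96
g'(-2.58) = -7.28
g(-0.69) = 1.06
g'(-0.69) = -1.61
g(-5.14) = -361.07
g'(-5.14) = -2473.49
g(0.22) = 0.01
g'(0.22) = -0.78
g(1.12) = -0.46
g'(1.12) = -0.29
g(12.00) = 5.35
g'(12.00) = 0.83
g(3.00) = -0.44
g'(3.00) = 0.24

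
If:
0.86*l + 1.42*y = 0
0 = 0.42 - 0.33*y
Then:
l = -2.10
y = 1.27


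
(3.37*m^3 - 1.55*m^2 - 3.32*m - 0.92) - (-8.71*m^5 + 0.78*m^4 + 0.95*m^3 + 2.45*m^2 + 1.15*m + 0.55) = 8.71*m^5 - 0.78*m^4 + 2.42*m^3 - 4.0*m^2 - 4.47*m - 1.47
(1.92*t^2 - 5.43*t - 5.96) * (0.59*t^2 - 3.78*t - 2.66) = 1.1328*t^4 - 10.4613*t^3 + 11.9018*t^2 + 36.9726*t + 15.8536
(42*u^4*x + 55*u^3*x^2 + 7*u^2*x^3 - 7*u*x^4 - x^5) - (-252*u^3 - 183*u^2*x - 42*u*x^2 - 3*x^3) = 42*u^4*x + 55*u^3*x^2 + 252*u^3 + 7*u^2*x^3 + 183*u^2*x - 7*u*x^4 + 42*u*x^2 - x^5 + 3*x^3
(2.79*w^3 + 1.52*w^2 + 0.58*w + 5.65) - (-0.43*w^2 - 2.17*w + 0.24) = 2.79*w^3 + 1.95*w^2 + 2.75*w + 5.41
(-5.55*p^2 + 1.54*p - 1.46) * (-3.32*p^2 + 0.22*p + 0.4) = 18.426*p^4 - 6.3338*p^3 + 2.966*p^2 + 0.2948*p - 0.584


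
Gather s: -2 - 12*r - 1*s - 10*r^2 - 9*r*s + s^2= -10*r^2 - 12*r + s^2 + s*(-9*r - 1) - 2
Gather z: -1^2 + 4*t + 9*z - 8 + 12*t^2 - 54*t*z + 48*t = 12*t^2 + 52*t + z*(9 - 54*t) - 9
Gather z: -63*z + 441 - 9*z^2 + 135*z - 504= -9*z^2 + 72*z - 63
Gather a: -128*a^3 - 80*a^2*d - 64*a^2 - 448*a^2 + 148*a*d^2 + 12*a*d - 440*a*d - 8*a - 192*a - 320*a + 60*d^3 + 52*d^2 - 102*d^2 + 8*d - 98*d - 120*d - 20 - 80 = -128*a^3 + a^2*(-80*d - 512) + a*(148*d^2 - 428*d - 520) + 60*d^3 - 50*d^2 - 210*d - 100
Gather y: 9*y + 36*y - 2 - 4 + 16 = 45*y + 10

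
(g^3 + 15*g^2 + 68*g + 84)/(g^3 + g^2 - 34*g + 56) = (g^2 + 8*g + 12)/(g^2 - 6*g + 8)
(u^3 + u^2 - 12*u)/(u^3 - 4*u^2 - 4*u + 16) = u*(u^2 + u - 12)/(u^3 - 4*u^2 - 4*u + 16)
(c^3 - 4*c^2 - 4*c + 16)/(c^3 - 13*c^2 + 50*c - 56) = (c + 2)/(c - 7)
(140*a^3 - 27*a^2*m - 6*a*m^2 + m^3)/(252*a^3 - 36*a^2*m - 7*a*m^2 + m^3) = (20*a^2 - a*m - m^2)/(36*a^2 - m^2)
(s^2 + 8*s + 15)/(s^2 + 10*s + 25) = (s + 3)/(s + 5)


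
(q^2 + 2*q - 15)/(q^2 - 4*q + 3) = (q + 5)/(q - 1)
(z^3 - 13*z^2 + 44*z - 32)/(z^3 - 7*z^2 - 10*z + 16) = (z - 4)/(z + 2)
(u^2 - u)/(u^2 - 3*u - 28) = u*(1 - u)/(-u^2 + 3*u + 28)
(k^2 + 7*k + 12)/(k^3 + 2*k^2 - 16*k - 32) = (k + 3)/(k^2 - 2*k - 8)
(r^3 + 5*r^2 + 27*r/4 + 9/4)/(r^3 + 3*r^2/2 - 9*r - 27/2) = (r + 1/2)/(r - 3)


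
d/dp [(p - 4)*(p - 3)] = 2*p - 7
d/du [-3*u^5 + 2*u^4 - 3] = u^3*(8 - 15*u)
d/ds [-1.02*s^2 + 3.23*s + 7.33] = 3.23 - 2.04*s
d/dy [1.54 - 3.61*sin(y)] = -3.61*cos(y)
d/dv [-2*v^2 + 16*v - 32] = 16 - 4*v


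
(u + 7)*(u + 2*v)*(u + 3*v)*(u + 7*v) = u^4 + 12*u^3*v + 7*u^3 + 41*u^2*v^2 + 84*u^2*v + 42*u*v^3 + 287*u*v^2 + 294*v^3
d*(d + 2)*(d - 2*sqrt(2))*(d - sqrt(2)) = d^4 - 3*sqrt(2)*d^3 + 2*d^3 - 6*sqrt(2)*d^2 + 4*d^2 + 8*d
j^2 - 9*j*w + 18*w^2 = (j - 6*w)*(j - 3*w)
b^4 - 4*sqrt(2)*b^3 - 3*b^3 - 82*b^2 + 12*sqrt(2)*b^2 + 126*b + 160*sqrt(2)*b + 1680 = (b - 8)*(b + 5)*(b - 7*sqrt(2))*(b + 3*sqrt(2))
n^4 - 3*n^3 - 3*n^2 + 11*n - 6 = (n - 3)*(n - 1)^2*(n + 2)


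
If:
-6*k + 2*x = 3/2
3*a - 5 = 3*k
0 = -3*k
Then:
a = 5/3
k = 0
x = 3/4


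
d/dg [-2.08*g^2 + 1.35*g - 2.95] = 1.35 - 4.16*g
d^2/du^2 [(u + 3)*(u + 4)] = 2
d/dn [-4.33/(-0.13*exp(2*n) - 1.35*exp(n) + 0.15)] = (-1.1258*exp(n) - 5.8455)*exp(n)/(0.13*exp(2*n) + 1.35*exp(n) - 0.15)^2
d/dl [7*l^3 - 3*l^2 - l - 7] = 21*l^2 - 6*l - 1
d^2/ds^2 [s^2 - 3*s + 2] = 2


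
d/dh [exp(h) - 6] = exp(h)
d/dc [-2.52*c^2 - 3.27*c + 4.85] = -5.04*c - 3.27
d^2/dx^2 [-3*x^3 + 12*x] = -18*x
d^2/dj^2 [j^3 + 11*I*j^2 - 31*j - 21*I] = 6*j + 22*I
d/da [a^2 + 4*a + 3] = 2*a + 4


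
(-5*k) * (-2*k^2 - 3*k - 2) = 10*k^3 + 15*k^2 + 10*k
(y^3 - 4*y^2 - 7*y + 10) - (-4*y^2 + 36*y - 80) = y^3 - 43*y + 90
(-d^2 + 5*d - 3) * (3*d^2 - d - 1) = -3*d^4 + 16*d^3 - 13*d^2 - 2*d + 3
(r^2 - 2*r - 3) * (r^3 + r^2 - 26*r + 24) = r^5 - r^4 - 31*r^3 + 73*r^2 + 30*r - 72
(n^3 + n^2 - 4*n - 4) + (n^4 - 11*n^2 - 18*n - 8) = n^4 + n^3 - 10*n^2 - 22*n - 12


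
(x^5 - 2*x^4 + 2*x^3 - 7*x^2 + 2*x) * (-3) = -3*x^5 + 6*x^4 - 6*x^3 + 21*x^2 - 6*x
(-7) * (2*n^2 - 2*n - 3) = -14*n^2 + 14*n + 21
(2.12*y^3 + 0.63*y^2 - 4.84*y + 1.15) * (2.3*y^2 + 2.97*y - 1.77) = 4.876*y^5 + 7.7454*y^4 - 13.0133*y^3 - 12.8449*y^2 + 11.9823*y - 2.0355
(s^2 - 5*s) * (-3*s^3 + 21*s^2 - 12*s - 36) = -3*s^5 + 36*s^4 - 117*s^3 + 24*s^2 + 180*s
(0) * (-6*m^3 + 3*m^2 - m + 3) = 0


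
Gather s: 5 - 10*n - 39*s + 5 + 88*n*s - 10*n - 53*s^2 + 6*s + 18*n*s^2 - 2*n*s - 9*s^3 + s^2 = -20*n - 9*s^3 + s^2*(18*n - 52) + s*(86*n - 33) + 10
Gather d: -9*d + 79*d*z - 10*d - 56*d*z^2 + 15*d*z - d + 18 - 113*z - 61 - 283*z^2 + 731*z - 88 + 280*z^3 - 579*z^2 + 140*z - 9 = d*(-56*z^2 + 94*z - 20) + 280*z^3 - 862*z^2 + 758*z - 140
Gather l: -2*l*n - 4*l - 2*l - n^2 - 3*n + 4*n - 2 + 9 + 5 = l*(-2*n - 6) - n^2 + n + 12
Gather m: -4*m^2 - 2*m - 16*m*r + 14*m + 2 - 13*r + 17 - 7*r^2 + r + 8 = -4*m^2 + m*(12 - 16*r) - 7*r^2 - 12*r + 27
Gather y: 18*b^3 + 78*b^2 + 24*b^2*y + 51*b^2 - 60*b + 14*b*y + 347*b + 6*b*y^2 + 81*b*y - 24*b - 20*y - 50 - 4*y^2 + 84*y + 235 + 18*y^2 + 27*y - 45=18*b^3 + 129*b^2 + 263*b + y^2*(6*b + 14) + y*(24*b^2 + 95*b + 91) + 140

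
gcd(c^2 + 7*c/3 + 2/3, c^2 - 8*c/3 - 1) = c + 1/3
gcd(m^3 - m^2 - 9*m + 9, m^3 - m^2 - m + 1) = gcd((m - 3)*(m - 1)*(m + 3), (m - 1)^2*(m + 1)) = m - 1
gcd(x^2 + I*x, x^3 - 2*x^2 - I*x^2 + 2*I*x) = x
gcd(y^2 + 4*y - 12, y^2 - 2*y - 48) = y + 6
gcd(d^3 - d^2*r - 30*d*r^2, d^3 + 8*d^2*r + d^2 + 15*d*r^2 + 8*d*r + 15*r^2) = d + 5*r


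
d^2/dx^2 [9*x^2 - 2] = 18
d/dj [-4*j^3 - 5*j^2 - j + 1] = -12*j^2 - 10*j - 1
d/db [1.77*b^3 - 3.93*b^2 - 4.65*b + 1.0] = 5.31*b^2 - 7.86*b - 4.65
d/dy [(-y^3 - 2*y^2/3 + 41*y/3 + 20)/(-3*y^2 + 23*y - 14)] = (9*y^4 - 138*y^3 + 203*y^2 + 416*y - 1954)/(3*(9*y^4 - 138*y^3 + 613*y^2 - 644*y + 196))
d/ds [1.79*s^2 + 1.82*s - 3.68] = 3.58*s + 1.82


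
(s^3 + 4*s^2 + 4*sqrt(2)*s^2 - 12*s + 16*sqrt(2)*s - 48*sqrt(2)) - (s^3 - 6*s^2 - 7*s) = 4*sqrt(2)*s^2 + 10*s^2 - 5*s + 16*sqrt(2)*s - 48*sqrt(2)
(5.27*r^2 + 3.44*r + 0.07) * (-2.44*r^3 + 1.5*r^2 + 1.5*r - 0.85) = -12.8588*r^5 - 0.4886*r^4 + 12.8942*r^3 + 0.785500000000001*r^2 - 2.819*r - 0.0595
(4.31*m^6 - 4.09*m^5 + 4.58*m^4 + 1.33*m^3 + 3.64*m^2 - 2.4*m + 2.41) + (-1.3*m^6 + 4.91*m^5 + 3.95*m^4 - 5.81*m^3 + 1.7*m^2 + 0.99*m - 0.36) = 3.01*m^6 + 0.82*m^5 + 8.53*m^4 - 4.48*m^3 + 5.34*m^2 - 1.41*m + 2.05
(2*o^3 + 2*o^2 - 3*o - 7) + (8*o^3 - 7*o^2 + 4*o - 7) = 10*o^3 - 5*o^2 + o - 14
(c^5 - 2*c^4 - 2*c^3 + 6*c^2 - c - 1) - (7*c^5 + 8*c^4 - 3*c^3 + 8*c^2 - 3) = -6*c^5 - 10*c^4 + c^3 - 2*c^2 - c + 2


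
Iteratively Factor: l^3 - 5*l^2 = (l)*(l^2 - 5*l) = l*(l - 5)*(l)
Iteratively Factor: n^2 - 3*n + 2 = (n - 1)*(n - 2)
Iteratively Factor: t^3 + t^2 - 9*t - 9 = (t - 3)*(t^2 + 4*t + 3) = (t - 3)*(t + 3)*(t + 1)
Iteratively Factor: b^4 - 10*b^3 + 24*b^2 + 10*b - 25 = (b - 5)*(b^3 - 5*b^2 - b + 5) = (b - 5)^2*(b^2 - 1) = (b - 5)^2*(b + 1)*(b - 1)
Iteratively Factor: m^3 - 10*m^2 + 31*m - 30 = (m - 3)*(m^2 - 7*m + 10) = (m - 3)*(m - 2)*(m - 5)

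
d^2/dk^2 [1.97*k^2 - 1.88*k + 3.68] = 3.94000000000000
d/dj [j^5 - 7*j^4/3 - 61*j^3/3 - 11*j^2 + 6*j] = 5*j^4 - 28*j^3/3 - 61*j^2 - 22*j + 6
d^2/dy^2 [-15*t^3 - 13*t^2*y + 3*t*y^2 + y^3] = 6*t + 6*y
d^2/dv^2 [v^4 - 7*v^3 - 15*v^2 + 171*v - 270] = 12*v^2 - 42*v - 30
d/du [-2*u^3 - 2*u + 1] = -6*u^2 - 2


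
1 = 1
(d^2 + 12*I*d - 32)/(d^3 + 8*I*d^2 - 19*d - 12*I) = (d + 8*I)/(d^2 + 4*I*d - 3)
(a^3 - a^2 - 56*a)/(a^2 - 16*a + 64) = a*(a + 7)/(a - 8)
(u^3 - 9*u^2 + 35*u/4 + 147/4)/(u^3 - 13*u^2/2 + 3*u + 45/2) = (2*u^2 - 21*u + 49)/(2*(u^2 - 8*u + 15))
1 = 1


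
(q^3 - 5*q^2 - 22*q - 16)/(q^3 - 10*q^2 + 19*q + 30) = (q^2 - 6*q - 16)/(q^2 - 11*q + 30)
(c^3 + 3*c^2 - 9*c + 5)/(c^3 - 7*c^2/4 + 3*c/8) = 8*(c^3 + 3*c^2 - 9*c + 5)/(c*(8*c^2 - 14*c + 3))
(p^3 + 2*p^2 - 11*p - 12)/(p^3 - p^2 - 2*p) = (p^2 + p - 12)/(p*(p - 2))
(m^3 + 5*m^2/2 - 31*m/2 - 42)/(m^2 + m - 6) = (m^2 - m/2 - 14)/(m - 2)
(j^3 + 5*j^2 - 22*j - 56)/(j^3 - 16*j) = (j^2 + 9*j + 14)/(j*(j + 4))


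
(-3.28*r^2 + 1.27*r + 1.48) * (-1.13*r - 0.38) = 3.7064*r^3 - 0.1887*r^2 - 2.155*r - 0.5624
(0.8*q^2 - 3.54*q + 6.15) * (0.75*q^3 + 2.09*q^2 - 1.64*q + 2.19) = 0.6*q^5 - 0.983*q^4 - 4.0981*q^3 + 20.4111*q^2 - 17.8386*q + 13.4685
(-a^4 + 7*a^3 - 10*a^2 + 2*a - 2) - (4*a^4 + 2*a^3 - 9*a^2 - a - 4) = -5*a^4 + 5*a^3 - a^2 + 3*a + 2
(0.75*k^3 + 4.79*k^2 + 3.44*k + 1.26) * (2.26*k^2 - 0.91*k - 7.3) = 1.695*k^5 + 10.1429*k^4 - 2.0595*k^3 - 35.2498*k^2 - 26.2586*k - 9.198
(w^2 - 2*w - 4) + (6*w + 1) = w^2 + 4*w - 3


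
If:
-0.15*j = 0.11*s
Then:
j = -0.733333333333333*s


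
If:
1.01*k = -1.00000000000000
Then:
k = -0.99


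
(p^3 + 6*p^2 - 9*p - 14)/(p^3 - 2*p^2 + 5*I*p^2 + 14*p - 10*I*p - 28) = (p^2 + 8*p + 7)/(p^2 + 5*I*p + 14)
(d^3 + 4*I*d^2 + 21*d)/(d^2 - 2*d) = (d^2 + 4*I*d + 21)/(d - 2)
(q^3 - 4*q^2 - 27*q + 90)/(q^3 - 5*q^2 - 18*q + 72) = (q + 5)/(q + 4)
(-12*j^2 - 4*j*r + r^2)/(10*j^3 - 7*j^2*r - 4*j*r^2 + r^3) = (-6*j + r)/(5*j^2 - 6*j*r + r^2)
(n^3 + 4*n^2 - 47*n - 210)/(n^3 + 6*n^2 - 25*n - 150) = (n - 7)/(n - 5)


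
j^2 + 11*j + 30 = (j + 5)*(j + 6)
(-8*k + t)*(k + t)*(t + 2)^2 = -8*k^2*t^2 - 32*k^2*t - 32*k^2 - 7*k*t^3 - 28*k*t^2 - 28*k*t + t^4 + 4*t^3 + 4*t^2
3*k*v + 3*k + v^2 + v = (3*k + v)*(v + 1)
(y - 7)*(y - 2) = y^2 - 9*y + 14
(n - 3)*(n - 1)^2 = n^3 - 5*n^2 + 7*n - 3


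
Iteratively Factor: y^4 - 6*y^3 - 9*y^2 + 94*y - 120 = (y + 4)*(y^3 - 10*y^2 + 31*y - 30) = (y - 2)*(y + 4)*(y^2 - 8*y + 15) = (y - 3)*(y - 2)*(y + 4)*(y - 5)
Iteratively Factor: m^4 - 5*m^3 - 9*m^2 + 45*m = (m - 5)*(m^3 - 9*m) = (m - 5)*(m - 3)*(m^2 + 3*m) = m*(m - 5)*(m - 3)*(m + 3)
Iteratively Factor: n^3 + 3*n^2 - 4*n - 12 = (n - 2)*(n^2 + 5*n + 6) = (n - 2)*(n + 2)*(n + 3)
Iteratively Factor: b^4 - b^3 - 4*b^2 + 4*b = (b - 1)*(b^3 - 4*b) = (b - 1)*(b + 2)*(b^2 - 2*b) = (b - 2)*(b - 1)*(b + 2)*(b)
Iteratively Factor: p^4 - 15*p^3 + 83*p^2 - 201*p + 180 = (p - 5)*(p^3 - 10*p^2 + 33*p - 36) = (p - 5)*(p - 3)*(p^2 - 7*p + 12) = (p - 5)*(p - 4)*(p - 3)*(p - 3)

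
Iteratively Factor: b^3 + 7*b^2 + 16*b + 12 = (b + 2)*(b^2 + 5*b + 6) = (b + 2)*(b + 3)*(b + 2)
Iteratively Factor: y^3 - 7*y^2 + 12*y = (y - 4)*(y^2 - 3*y) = (y - 4)*(y - 3)*(y)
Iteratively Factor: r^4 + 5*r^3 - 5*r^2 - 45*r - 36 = (r - 3)*(r^3 + 8*r^2 + 19*r + 12) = (r - 3)*(r + 1)*(r^2 + 7*r + 12) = (r - 3)*(r + 1)*(r + 4)*(r + 3)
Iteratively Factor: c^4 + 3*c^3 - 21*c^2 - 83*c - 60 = (c - 5)*(c^3 + 8*c^2 + 19*c + 12) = (c - 5)*(c + 3)*(c^2 + 5*c + 4) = (c - 5)*(c + 1)*(c + 3)*(c + 4)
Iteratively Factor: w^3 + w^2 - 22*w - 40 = (w + 2)*(w^2 - w - 20) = (w + 2)*(w + 4)*(w - 5)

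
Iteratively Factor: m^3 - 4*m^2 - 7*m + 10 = (m + 2)*(m^2 - 6*m + 5) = (m - 5)*(m + 2)*(m - 1)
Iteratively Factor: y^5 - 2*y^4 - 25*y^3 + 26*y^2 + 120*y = (y - 3)*(y^4 + y^3 - 22*y^2 - 40*y) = (y - 3)*(y + 4)*(y^3 - 3*y^2 - 10*y) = (y - 5)*(y - 3)*(y + 4)*(y^2 + 2*y) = y*(y - 5)*(y - 3)*(y + 4)*(y + 2)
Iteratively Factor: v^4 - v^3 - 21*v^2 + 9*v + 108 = (v - 4)*(v^3 + 3*v^2 - 9*v - 27) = (v - 4)*(v + 3)*(v^2 - 9) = (v - 4)*(v - 3)*(v + 3)*(v + 3)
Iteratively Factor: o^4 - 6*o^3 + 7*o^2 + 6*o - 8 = (o - 4)*(o^3 - 2*o^2 - o + 2) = (o - 4)*(o - 2)*(o^2 - 1) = (o - 4)*(o - 2)*(o - 1)*(o + 1)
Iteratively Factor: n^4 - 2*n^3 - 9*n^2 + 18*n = (n - 3)*(n^3 + n^2 - 6*n) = n*(n - 3)*(n^2 + n - 6) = n*(n - 3)*(n - 2)*(n + 3)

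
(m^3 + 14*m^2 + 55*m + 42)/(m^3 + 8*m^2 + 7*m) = (m + 6)/m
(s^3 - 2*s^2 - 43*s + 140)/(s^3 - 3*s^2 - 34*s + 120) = (s + 7)/(s + 6)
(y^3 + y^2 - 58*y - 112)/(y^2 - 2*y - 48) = (y^2 + 9*y + 14)/(y + 6)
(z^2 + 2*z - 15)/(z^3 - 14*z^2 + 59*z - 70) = (z^2 + 2*z - 15)/(z^3 - 14*z^2 + 59*z - 70)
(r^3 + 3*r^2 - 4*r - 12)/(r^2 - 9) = (r^2 - 4)/(r - 3)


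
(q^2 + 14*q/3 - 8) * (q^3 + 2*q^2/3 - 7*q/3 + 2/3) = q^5 + 16*q^4/3 - 65*q^3/9 - 140*q^2/9 + 196*q/9 - 16/3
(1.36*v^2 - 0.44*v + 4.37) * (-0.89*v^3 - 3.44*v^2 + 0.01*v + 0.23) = -1.2104*v^5 - 4.2868*v^4 - 2.3621*v^3 - 14.7244*v^2 - 0.0575*v + 1.0051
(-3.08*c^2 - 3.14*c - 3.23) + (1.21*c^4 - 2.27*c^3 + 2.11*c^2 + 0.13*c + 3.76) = 1.21*c^4 - 2.27*c^3 - 0.97*c^2 - 3.01*c + 0.53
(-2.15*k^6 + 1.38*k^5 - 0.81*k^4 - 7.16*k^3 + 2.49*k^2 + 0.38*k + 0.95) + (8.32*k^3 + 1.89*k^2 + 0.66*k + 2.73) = -2.15*k^6 + 1.38*k^5 - 0.81*k^4 + 1.16*k^3 + 4.38*k^2 + 1.04*k + 3.68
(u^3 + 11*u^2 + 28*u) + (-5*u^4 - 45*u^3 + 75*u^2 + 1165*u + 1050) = -5*u^4 - 44*u^3 + 86*u^2 + 1193*u + 1050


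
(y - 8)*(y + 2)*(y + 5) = y^3 - y^2 - 46*y - 80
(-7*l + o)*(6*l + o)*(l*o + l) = -42*l^3*o - 42*l^3 - l^2*o^2 - l^2*o + l*o^3 + l*o^2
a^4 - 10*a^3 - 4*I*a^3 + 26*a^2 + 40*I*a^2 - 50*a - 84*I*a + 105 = (a - 7)*(a - 3)*(a - 5*I)*(a + I)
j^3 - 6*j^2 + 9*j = j*(j - 3)^2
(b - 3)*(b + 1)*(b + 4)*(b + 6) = b^4 + 8*b^3 + b^2 - 78*b - 72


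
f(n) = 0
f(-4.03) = 0.00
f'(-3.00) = 0.00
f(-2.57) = 0.00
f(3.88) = 0.00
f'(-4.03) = 0.00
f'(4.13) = 0.00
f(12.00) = 0.00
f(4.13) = 0.00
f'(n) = 0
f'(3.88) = 0.00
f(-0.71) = 0.00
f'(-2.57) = 0.00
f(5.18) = 0.00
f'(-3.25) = 0.00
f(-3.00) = 0.00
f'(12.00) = 0.00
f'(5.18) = 0.00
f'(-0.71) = 0.00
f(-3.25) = 0.00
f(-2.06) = 0.00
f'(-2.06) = 0.00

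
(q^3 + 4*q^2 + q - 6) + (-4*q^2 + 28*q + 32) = q^3 + 29*q + 26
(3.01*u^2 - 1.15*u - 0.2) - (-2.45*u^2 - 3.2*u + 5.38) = 5.46*u^2 + 2.05*u - 5.58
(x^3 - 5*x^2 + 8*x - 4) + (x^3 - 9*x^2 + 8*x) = 2*x^3 - 14*x^2 + 16*x - 4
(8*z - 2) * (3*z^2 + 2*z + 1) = 24*z^3 + 10*z^2 + 4*z - 2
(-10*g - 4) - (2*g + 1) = -12*g - 5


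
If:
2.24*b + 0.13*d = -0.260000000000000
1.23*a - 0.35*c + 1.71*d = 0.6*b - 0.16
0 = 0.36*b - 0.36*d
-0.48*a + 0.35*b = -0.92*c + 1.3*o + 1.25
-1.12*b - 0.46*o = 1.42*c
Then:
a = 0.07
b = -0.11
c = 0.34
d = -0.11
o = -0.78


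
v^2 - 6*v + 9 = (v - 3)^2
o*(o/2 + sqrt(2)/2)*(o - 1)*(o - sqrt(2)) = o^4/2 - o^3/2 - o^2 + o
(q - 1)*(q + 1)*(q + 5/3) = q^3 + 5*q^2/3 - q - 5/3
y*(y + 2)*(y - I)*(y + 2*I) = y^4 + 2*y^3 + I*y^3 + 2*y^2 + 2*I*y^2 + 4*y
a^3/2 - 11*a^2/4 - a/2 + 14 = (a/2 + 1)*(a - 4)*(a - 7/2)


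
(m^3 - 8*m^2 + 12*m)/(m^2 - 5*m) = (m^2 - 8*m + 12)/(m - 5)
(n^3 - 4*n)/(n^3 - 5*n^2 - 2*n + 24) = n*(n - 2)/(n^2 - 7*n + 12)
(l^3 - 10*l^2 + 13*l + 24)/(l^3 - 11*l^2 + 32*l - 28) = (l^3 - 10*l^2 + 13*l + 24)/(l^3 - 11*l^2 + 32*l - 28)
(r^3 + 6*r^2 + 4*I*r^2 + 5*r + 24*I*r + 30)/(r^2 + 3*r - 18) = (r^2 + 4*I*r + 5)/(r - 3)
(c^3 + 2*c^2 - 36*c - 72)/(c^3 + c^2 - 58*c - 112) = (c^2 - 36)/(c^2 - c - 56)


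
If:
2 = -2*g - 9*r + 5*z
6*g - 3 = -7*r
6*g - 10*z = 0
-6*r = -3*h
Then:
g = 41/61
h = -18/61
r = -9/61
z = 123/305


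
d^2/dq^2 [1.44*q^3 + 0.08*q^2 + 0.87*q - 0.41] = 8.64*q + 0.16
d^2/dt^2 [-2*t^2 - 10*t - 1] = -4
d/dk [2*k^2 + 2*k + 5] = 4*k + 2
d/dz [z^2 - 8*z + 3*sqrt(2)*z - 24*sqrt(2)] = 2*z - 8 + 3*sqrt(2)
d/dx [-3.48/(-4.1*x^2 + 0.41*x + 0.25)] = (1.4268 - 28.536*x)/(-4.1*x^2 + 0.41*x + 0.25)^2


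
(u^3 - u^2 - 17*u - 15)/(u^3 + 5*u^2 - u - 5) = (u^2 - 2*u - 15)/(u^2 + 4*u - 5)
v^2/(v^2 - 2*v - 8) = v^2/(v^2 - 2*v - 8)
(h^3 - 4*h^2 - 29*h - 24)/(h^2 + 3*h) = h - 7 - 8/h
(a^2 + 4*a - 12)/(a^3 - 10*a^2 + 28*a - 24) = (a + 6)/(a^2 - 8*a + 12)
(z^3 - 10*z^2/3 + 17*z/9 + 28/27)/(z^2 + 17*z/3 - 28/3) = (z^2 - 2*z - 7/9)/(z + 7)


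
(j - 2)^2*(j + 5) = j^3 + j^2 - 16*j + 20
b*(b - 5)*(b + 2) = b^3 - 3*b^2 - 10*b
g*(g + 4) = g^2 + 4*g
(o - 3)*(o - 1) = o^2 - 4*o + 3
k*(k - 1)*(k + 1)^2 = k^4 + k^3 - k^2 - k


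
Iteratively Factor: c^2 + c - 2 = (c - 1)*(c + 2)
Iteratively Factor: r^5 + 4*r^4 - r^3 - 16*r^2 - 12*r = (r)*(r^4 + 4*r^3 - r^2 - 16*r - 12) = r*(r + 1)*(r^3 + 3*r^2 - 4*r - 12) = r*(r - 2)*(r + 1)*(r^2 + 5*r + 6) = r*(r - 2)*(r + 1)*(r + 2)*(r + 3)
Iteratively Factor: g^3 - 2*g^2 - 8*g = (g - 4)*(g^2 + 2*g) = (g - 4)*(g + 2)*(g)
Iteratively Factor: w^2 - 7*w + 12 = (w - 3)*(w - 4)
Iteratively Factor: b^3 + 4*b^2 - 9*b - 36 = (b + 4)*(b^2 - 9) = (b - 3)*(b + 4)*(b + 3)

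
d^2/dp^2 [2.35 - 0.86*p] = 0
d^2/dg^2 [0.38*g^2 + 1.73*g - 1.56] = 0.760000000000000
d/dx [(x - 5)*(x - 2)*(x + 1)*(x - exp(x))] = -x^3*exp(x) + 4*x^3 + 3*x^2*exp(x) - 18*x^2 + 9*x*exp(x) + 6*x - 13*exp(x) + 10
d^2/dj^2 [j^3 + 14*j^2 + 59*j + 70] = 6*j + 28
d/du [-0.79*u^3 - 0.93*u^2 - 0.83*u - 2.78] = -2.37*u^2 - 1.86*u - 0.83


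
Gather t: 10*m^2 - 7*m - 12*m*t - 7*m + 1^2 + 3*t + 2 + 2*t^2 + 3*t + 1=10*m^2 - 14*m + 2*t^2 + t*(6 - 12*m) + 4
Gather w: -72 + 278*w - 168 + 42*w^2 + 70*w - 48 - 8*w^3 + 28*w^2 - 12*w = -8*w^3 + 70*w^2 + 336*w - 288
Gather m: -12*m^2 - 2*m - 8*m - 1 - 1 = -12*m^2 - 10*m - 2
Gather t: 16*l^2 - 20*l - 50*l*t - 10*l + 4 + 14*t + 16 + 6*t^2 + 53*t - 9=16*l^2 - 30*l + 6*t^2 + t*(67 - 50*l) + 11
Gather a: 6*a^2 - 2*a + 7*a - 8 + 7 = 6*a^2 + 5*a - 1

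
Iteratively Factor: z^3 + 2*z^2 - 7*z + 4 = (z - 1)*(z^2 + 3*z - 4) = (z - 1)*(z + 4)*(z - 1)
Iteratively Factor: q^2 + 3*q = (q)*(q + 3)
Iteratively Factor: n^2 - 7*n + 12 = (n - 4)*(n - 3)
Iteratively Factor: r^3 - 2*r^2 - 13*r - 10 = (r + 1)*(r^2 - 3*r - 10) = (r + 1)*(r + 2)*(r - 5)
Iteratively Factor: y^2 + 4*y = (y)*(y + 4)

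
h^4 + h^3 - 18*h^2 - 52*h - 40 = (h - 5)*(h + 2)^3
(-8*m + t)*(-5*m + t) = 40*m^2 - 13*m*t + t^2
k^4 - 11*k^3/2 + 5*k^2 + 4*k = k*(k - 4)*(k - 2)*(k + 1/2)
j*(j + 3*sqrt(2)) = j^2 + 3*sqrt(2)*j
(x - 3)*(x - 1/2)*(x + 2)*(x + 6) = x^4 + 9*x^3/2 - 29*x^2/2 - 30*x + 18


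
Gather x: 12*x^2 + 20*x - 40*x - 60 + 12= 12*x^2 - 20*x - 48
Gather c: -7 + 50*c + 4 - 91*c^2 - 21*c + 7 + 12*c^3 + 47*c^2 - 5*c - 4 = 12*c^3 - 44*c^2 + 24*c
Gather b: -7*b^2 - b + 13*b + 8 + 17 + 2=-7*b^2 + 12*b + 27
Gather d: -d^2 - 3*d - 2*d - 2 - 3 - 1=-d^2 - 5*d - 6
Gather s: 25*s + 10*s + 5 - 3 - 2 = 35*s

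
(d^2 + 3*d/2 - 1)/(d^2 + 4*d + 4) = (d - 1/2)/(d + 2)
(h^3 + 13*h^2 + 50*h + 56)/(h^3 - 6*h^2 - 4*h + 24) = (h^2 + 11*h + 28)/(h^2 - 8*h + 12)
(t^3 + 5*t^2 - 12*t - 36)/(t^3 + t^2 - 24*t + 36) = (t + 2)/(t - 2)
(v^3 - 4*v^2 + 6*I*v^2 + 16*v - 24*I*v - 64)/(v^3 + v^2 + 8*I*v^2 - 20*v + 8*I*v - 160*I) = (v - 2*I)/(v + 5)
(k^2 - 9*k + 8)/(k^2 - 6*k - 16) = (k - 1)/(k + 2)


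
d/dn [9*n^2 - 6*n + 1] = 18*n - 6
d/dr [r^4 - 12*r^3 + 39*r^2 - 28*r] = 4*r^3 - 36*r^2 + 78*r - 28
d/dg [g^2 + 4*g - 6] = 2*g + 4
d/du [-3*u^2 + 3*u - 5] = 3 - 6*u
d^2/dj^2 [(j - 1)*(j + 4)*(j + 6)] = 6*j + 18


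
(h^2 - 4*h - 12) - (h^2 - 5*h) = h - 12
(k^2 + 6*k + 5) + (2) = k^2 + 6*k + 7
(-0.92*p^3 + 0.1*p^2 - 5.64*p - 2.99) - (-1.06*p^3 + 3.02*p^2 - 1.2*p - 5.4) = 0.14*p^3 - 2.92*p^2 - 4.44*p + 2.41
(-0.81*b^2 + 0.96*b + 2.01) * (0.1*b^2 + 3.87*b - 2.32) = -0.081*b^4 - 3.0387*b^3 + 5.7954*b^2 + 5.5515*b - 4.6632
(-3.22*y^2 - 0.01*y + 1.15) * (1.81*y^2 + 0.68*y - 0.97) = -5.8282*y^4 - 2.2077*y^3 + 5.1981*y^2 + 0.7917*y - 1.1155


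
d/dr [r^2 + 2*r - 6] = 2*r + 2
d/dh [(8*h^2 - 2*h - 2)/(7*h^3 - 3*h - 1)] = 2*((1 - 8*h)*(-7*h^3 + 3*h + 1) + 3*(7*h^2 - 1)*(-4*h^2 + h + 1))/(-7*h^3 + 3*h + 1)^2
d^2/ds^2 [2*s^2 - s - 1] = 4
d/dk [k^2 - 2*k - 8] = 2*k - 2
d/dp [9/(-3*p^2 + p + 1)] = 9*(6*p - 1)/(-3*p^2 + p + 1)^2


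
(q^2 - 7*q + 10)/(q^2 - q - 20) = (q - 2)/(q + 4)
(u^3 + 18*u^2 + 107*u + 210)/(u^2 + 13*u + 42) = u + 5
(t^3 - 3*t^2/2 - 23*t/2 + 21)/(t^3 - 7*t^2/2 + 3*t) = (2*t^2 + t - 21)/(t*(2*t - 3))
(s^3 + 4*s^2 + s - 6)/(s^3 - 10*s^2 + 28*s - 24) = (s^3 + 4*s^2 + s - 6)/(s^3 - 10*s^2 + 28*s - 24)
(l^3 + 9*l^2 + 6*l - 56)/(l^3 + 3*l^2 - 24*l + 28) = (l + 4)/(l - 2)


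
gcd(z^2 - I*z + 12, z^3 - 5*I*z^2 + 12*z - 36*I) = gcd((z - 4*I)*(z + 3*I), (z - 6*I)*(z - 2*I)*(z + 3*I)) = z + 3*I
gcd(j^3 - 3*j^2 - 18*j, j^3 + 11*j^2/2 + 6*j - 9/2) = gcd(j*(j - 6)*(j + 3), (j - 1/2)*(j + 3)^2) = j + 3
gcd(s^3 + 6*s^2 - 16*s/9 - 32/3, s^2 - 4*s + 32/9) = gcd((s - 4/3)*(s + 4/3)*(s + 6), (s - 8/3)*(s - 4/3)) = s - 4/3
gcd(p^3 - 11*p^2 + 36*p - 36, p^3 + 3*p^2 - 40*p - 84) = p - 6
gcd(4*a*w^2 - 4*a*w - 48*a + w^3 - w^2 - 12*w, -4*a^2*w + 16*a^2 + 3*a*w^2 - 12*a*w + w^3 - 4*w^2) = 4*a*w - 16*a + w^2 - 4*w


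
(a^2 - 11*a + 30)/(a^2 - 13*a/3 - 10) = 3*(a - 5)/(3*a + 5)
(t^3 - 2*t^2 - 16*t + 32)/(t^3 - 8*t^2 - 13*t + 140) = (t^2 - 6*t + 8)/(t^2 - 12*t + 35)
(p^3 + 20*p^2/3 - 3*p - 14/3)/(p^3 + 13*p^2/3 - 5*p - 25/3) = (3*p^3 + 20*p^2 - 9*p - 14)/(3*p^3 + 13*p^2 - 15*p - 25)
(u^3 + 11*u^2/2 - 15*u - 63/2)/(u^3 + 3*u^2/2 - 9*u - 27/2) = (u + 7)/(u + 3)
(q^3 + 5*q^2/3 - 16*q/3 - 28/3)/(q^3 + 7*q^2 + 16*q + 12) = (q - 7/3)/(q + 3)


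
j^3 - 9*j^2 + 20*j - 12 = (j - 6)*(j - 2)*(j - 1)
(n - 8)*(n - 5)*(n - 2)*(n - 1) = n^4 - 16*n^3 + 81*n^2 - 146*n + 80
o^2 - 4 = (o - 2)*(o + 2)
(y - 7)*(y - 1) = y^2 - 8*y + 7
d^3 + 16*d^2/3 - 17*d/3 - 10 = (d - 5/3)*(d + 1)*(d + 6)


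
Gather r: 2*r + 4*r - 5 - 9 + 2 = 6*r - 12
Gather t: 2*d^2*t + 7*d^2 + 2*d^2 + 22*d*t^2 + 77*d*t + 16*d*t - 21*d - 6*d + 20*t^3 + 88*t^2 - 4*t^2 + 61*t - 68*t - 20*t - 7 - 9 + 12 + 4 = 9*d^2 - 27*d + 20*t^3 + t^2*(22*d + 84) + t*(2*d^2 + 93*d - 27)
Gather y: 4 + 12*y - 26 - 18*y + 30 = 8 - 6*y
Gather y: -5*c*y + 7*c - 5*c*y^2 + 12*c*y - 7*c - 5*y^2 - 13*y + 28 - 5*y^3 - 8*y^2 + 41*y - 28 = -5*y^3 + y^2*(-5*c - 13) + y*(7*c + 28)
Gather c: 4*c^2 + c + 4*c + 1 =4*c^2 + 5*c + 1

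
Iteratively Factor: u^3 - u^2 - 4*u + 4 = (u - 1)*(u^2 - 4) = (u - 1)*(u + 2)*(u - 2)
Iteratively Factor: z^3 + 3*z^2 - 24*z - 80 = (z + 4)*(z^2 - z - 20) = (z - 5)*(z + 4)*(z + 4)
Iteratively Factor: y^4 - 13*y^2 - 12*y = (y)*(y^3 - 13*y - 12) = y*(y + 3)*(y^2 - 3*y - 4) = y*(y + 1)*(y + 3)*(y - 4)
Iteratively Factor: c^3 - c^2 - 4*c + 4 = (c + 2)*(c^2 - 3*c + 2) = (c - 2)*(c + 2)*(c - 1)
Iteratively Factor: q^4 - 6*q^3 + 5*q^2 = (q)*(q^3 - 6*q^2 + 5*q) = q*(q - 5)*(q^2 - q) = q^2*(q - 5)*(q - 1)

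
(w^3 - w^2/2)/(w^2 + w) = w*(2*w - 1)/(2*(w + 1))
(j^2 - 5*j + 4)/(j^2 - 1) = (j - 4)/(j + 1)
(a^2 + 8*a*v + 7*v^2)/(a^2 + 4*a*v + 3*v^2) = (a + 7*v)/(a + 3*v)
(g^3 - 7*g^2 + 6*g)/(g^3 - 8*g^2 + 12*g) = (g - 1)/(g - 2)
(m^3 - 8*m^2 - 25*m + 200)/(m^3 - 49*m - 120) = (m - 5)/(m + 3)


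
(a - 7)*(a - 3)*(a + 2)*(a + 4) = a^4 - 4*a^3 - 31*a^2 + 46*a + 168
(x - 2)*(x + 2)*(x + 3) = x^3 + 3*x^2 - 4*x - 12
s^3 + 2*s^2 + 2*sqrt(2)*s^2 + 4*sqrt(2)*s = s*(s + 2)*(s + 2*sqrt(2))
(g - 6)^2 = g^2 - 12*g + 36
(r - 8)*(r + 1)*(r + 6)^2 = r^4 + 5*r^3 - 56*r^2 - 348*r - 288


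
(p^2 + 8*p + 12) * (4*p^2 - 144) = 4*p^4 + 32*p^3 - 96*p^2 - 1152*p - 1728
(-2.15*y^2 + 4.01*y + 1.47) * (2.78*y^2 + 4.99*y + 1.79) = -5.977*y^4 + 0.419299999999998*y^3 + 20.248*y^2 + 14.5132*y + 2.6313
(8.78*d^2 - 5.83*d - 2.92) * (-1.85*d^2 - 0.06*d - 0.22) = -16.243*d^4 + 10.2587*d^3 + 3.8202*d^2 + 1.4578*d + 0.6424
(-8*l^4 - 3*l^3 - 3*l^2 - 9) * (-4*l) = 32*l^5 + 12*l^4 + 12*l^3 + 36*l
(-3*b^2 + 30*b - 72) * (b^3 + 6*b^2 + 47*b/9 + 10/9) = -3*b^5 + 12*b^4 + 277*b^3/3 - 836*b^2/3 - 1028*b/3 - 80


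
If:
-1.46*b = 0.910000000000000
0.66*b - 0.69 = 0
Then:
No Solution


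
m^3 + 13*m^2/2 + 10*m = m*(m + 5/2)*(m + 4)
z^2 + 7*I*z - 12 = (z + 3*I)*(z + 4*I)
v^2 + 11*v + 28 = (v + 4)*(v + 7)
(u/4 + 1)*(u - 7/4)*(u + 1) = u^3/4 + 13*u^2/16 - 19*u/16 - 7/4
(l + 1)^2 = l^2 + 2*l + 1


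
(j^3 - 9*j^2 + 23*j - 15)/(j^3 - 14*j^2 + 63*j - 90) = (j - 1)/(j - 6)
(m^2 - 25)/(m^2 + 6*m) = (m^2 - 25)/(m*(m + 6))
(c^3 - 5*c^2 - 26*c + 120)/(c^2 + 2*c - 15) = (c^2 - 10*c + 24)/(c - 3)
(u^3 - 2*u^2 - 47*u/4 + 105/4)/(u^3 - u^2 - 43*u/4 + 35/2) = (u - 3)/(u - 2)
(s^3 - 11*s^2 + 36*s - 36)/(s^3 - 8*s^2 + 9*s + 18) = (s - 2)/(s + 1)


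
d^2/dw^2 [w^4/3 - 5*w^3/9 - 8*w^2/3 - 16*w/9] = 4*w^2 - 10*w/3 - 16/3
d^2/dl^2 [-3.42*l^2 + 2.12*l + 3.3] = -6.84000000000000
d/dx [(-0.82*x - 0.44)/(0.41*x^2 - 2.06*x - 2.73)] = (0.3362*x^2 + 0.3608*x + 1.3322)/(0.1681*x^4 - 1.6892*x^3 + 2.005*x^2 + 11.2476*x + 7.4529)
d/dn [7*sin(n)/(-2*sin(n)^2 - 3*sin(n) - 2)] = -14*cos(n)^3/(3*sin(n) - cos(2*n) + 3)^2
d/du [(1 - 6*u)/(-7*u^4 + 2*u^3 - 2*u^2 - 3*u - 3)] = (-126*u^4 + 52*u^3 - 18*u^2 + 4*u + 21)/(49*u^8 - 28*u^7 + 32*u^6 + 34*u^5 + 34*u^4 + 21*u^2 + 18*u + 9)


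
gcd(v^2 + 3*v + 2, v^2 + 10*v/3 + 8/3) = v + 2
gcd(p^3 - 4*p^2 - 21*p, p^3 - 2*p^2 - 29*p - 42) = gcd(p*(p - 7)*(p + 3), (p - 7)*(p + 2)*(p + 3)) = p^2 - 4*p - 21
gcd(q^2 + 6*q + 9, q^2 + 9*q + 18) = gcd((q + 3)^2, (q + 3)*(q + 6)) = q + 3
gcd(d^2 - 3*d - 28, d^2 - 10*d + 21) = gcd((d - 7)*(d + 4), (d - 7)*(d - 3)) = d - 7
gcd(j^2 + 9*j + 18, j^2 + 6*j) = j + 6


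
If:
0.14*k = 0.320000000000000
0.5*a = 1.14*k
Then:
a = 5.21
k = 2.29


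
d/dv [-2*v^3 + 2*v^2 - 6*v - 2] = -6*v^2 + 4*v - 6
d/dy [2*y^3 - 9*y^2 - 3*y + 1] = 6*y^2 - 18*y - 3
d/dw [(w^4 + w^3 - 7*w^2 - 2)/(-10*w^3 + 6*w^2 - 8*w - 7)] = (-10*w^6 + 12*w^5 - 88*w^4 - 44*w^3 - 25*w^2 + 122*w - 16)/(100*w^6 - 120*w^5 + 196*w^4 + 44*w^3 - 20*w^2 + 112*w + 49)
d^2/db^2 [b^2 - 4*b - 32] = 2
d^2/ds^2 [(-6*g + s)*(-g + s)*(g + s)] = -12*g + 6*s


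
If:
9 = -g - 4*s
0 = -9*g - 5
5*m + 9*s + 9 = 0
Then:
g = -5/9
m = 2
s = -19/9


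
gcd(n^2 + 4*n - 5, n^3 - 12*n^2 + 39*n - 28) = n - 1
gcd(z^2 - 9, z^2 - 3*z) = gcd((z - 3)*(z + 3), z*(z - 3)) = z - 3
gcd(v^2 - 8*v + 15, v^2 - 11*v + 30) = v - 5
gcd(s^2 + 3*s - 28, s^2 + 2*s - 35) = s + 7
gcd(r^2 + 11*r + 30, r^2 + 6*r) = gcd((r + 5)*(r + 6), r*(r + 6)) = r + 6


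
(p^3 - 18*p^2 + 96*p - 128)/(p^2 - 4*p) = (p^3 - 18*p^2 + 96*p - 128)/(p*(p - 4))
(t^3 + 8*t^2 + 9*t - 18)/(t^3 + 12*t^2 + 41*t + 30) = (t^2 + 2*t - 3)/(t^2 + 6*t + 5)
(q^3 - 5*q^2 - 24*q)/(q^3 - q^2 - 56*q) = (q + 3)/(q + 7)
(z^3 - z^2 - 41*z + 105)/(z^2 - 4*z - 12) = (-z^3 + z^2 + 41*z - 105)/(-z^2 + 4*z + 12)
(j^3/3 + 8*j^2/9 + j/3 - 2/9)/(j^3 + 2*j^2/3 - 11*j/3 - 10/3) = (3*j^2 + 5*j - 2)/(3*(3*j^2 - j - 10))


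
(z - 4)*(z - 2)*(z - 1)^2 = z^4 - 8*z^3 + 21*z^2 - 22*z + 8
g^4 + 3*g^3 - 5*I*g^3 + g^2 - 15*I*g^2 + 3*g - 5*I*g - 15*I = (g + 3)*(g - 5*I)*(g - I)*(g + I)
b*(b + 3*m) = b^2 + 3*b*m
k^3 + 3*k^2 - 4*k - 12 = (k - 2)*(k + 2)*(k + 3)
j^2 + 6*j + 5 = (j + 1)*(j + 5)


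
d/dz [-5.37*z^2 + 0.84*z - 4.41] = 0.84 - 10.74*z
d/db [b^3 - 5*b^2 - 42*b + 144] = 3*b^2 - 10*b - 42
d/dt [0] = 0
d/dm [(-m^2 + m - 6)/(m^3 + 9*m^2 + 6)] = (3*m*(m + 6)*(m^2 - m + 6) + (1 - 2*m)*(m^3 + 9*m^2 + 6))/(m^3 + 9*m^2 + 6)^2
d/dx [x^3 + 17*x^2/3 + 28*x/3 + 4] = 3*x^2 + 34*x/3 + 28/3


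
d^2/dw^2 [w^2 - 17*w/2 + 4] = 2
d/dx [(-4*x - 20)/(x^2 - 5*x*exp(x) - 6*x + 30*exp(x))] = 4*(-x^2 + 5*x*exp(x) + 6*x - (x + 5)*(5*x*exp(x) - 2*x - 25*exp(x) + 6) - 30*exp(x))/(x^2 - 5*x*exp(x) - 6*x + 30*exp(x))^2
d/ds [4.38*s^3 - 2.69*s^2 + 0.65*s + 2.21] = 13.14*s^2 - 5.38*s + 0.65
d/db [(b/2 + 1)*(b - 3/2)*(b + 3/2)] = 3*b^2/2 + 2*b - 9/8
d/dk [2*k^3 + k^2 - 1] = 2*k*(3*k + 1)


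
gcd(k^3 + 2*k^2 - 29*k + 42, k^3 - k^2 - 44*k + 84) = k^2 + 5*k - 14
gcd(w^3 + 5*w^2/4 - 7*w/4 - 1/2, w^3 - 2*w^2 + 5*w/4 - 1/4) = w - 1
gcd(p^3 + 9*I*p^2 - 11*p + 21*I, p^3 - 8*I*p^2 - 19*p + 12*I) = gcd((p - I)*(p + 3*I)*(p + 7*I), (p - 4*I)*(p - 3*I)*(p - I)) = p - I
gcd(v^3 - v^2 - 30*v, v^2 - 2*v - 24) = v - 6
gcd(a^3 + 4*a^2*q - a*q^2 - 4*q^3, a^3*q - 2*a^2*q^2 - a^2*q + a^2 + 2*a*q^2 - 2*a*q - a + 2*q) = 1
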